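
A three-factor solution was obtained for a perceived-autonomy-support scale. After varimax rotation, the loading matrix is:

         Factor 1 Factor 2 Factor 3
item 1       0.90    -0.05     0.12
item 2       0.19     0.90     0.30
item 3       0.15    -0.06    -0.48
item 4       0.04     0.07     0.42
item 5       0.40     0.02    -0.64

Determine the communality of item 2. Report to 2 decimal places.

h² = 0.19² + 0.90² + 0.30² = 0.0361 + 0.8100 + 0.0900 = 0.9361

0.94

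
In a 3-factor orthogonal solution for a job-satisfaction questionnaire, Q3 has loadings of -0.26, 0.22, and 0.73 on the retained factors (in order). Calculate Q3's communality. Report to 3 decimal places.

h² = (-0.26)² + 0.22² + 0.73² = 0.0676 + 0.0484 + 0.5329 = 0.6489

0.649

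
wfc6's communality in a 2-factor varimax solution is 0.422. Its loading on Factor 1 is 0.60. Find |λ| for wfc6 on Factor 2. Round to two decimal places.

0.25

Under orthogonal rotation h² = Σλ², so λ_Factor 2² = h² − (0.3600) = 0.422 − 0.3600 = 0.0620.
|λ| = √0.0620 = 0.2490.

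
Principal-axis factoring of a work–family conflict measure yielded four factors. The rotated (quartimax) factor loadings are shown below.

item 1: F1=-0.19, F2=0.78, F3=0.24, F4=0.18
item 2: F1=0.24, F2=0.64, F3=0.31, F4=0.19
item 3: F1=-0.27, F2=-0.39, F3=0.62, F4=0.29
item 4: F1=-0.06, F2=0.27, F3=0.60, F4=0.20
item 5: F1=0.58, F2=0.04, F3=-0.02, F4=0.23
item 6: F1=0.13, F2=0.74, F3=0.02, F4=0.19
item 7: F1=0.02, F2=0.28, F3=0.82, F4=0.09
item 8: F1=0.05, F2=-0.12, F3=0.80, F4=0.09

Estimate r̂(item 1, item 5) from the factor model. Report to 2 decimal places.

-0.04

r̂ = Σ λ_i·λ_j across factors = (-0.19)(0.58) + (0.78)(0.04) + (0.24)(-0.02) + (0.18)(0.23)
  = -0.1102 +0.0312 -0.0048 +0.0414 = -0.0424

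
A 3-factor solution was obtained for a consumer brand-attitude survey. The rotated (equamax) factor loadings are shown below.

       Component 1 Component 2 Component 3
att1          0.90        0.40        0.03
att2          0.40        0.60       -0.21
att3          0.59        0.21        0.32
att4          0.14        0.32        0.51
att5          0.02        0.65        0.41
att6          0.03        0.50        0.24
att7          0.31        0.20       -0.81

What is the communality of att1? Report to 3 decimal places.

0.971

h² = 0.90² + 0.40² + 0.03² = 0.8100 + 0.1600 + 0.0009 = 0.9709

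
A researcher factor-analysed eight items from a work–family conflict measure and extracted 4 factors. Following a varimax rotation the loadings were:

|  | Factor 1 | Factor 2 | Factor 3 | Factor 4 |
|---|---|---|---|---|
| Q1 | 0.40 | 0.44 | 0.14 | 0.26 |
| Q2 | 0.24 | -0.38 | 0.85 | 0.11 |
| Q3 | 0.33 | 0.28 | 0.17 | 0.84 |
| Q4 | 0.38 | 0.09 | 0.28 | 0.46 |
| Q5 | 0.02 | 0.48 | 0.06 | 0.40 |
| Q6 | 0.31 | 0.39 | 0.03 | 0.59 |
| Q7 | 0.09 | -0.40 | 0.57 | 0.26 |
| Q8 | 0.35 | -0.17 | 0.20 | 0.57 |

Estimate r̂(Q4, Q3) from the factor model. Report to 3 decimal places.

r̂ = Σ λ_i·λ_j across factors = (0.38)(0.33) + (0.09)(0.28) + (0.28)(0.17) + (0.46)(0.84)
  = +0.1254 +0.0252 +0.0476 +0.3864 = 0.5846

0.585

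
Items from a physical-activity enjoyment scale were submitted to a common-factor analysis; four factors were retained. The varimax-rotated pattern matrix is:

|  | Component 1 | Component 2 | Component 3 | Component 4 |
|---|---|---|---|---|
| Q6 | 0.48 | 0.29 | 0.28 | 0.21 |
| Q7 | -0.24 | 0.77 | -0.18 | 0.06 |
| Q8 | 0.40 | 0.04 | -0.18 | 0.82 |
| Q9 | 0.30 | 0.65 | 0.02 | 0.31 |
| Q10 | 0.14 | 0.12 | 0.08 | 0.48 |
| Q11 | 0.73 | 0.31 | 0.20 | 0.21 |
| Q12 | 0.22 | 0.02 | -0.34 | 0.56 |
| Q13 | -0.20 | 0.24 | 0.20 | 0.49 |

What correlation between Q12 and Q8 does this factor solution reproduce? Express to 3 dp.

0.609

r̂ = Σ λ_i·λ_j across factors = (0.22)(0.40) + (0.02)(0.04) + (-0.34)(-0.18) + (0.56)(0.82)
  = +0.0880 +0.0008 +0.0612 +0.4592 = 0.6092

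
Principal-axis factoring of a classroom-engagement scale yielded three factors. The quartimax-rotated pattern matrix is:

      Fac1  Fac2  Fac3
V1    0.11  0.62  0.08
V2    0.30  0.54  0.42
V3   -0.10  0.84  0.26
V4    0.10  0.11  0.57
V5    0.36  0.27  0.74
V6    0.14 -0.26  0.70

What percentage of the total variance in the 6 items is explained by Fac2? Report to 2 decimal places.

SS loadings for Fac2 = 0.62² + 0.54² + 0.84² + 0.11² + 0.27² + (-0.26)² = 1.5342
With 6 standardized items, total variance = 6. Proportion = 1.5342/6 = 0.2557 → 25.57%.

25.57%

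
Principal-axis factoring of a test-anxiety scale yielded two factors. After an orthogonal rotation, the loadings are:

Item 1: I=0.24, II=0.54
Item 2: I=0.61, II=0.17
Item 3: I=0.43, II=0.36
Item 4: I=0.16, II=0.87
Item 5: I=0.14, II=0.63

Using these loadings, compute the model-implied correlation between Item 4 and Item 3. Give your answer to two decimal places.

r̂ = Σ λ_i·λ_j across factors = (0.16)(0.43) + (0.87)(0.36)
  = +0.0688 +0.3132 = 0.3820

0.38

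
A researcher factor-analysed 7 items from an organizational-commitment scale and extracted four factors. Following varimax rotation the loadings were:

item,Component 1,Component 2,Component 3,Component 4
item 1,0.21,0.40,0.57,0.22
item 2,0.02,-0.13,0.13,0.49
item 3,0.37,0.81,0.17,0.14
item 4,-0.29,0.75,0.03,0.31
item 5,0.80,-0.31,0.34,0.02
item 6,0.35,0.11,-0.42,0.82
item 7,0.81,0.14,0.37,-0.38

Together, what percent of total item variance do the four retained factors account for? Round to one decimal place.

74.7%

SS loadings by factor: 1.6841, 1.5233, 0.8005, 1.2214; total = 5.2293.
Total variance with 7 standardized items is 7, so the solution explains 5.2293/7 = 0.7470 = 74.70%.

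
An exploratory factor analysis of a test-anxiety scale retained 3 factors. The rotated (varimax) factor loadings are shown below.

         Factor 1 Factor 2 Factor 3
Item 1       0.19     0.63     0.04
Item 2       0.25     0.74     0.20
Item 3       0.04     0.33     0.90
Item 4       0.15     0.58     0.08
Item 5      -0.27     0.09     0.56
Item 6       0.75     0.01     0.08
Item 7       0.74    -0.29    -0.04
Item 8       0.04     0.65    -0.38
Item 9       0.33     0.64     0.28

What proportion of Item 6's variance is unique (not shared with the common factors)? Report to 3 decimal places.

h² = 0.75² + 0.01² + 0.08² = 0.5625 + 0.0001 + 0.0064 = 0.5690
Uniqueness u² = 1 − h² = 1 − 0.5690 = 0.4310

0.431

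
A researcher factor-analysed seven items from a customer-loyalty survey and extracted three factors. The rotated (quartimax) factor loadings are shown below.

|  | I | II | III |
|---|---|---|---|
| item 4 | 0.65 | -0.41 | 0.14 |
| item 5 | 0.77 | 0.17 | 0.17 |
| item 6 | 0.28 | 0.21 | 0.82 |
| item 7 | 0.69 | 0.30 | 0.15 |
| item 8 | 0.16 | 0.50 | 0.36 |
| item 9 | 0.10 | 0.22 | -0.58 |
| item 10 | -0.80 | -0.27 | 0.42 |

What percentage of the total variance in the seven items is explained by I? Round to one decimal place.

32.1%

SS loadings for I = 0.65² + 0.77² + 0.28² + 0.69² + 0.16² + 0.10² + (-0.80)² = 2.2455
With 7 standardized items, total variance = 7. Proportion = 2.2455/7 = 0.3208 → 32.08%.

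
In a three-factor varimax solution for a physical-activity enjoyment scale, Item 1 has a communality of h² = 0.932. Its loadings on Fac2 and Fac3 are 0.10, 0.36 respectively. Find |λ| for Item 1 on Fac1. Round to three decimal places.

0.890

Under orthogonal rotation h² = Σλ², so λ_Fac1² = h² − (0.1396) = 0.932 − 0.1396 = 0.7924.
|λ| = √0.7924 = 0.8902.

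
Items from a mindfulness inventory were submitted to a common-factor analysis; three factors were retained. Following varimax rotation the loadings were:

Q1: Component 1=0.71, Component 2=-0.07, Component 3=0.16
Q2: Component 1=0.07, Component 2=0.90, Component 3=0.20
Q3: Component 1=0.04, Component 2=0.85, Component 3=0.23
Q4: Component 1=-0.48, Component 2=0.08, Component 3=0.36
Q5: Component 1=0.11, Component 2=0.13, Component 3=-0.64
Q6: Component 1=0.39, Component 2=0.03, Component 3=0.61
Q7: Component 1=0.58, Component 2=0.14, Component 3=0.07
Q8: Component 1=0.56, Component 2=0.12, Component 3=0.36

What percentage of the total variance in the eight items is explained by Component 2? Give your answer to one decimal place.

19.9%

SS loadings for Component 2 = (-0.07)² + 0.90² + 0.85² + 0.08² + 0.13² + 0.03² + 0.14² + 0.12² = 1.5956
With 8 standardized items, total variance = 8. Proportion = 1.5956/8 = 0.1994 → 19.95%.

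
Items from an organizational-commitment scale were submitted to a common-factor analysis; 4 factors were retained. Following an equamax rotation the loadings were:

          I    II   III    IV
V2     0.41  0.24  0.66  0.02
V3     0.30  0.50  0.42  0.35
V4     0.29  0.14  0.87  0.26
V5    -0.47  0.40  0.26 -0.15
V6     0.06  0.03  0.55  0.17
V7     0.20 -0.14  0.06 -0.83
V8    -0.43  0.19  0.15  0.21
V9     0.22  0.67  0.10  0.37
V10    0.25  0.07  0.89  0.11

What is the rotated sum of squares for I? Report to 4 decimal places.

0.9025

SS loadings for I = 0.41² + 0.30² + 0.29² + (-0.47)² + 0.06² + 0.20² + (-0.43)² + 0.22² + 0.25² = 0.1681 + 0.0900 + 0.0841 + 0.2209 + 0.0036 + 0.0400 + 0.1849 + 0.0484 + 0.0625 = 0.9025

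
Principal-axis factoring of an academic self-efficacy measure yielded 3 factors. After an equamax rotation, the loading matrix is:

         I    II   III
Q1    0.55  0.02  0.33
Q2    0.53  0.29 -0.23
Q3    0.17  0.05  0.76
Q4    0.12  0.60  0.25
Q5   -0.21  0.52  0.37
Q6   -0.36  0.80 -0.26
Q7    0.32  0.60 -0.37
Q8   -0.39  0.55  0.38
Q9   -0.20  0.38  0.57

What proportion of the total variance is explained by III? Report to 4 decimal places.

SS loadings for III = 0.33² + (-0.23)² + 0.76² + 0.25² + 0.37² + (-0.26)² + (-0.37)² + 0.38² + 0.57² = 1.6126
Proportion of variance = 1.6126 / 9 = 0.1792.

0.1792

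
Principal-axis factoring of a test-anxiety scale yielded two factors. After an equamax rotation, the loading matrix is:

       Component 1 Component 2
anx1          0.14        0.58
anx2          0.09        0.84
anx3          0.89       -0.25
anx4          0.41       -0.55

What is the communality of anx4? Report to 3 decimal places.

h² = 0.41² + (-0.55)² = 0.1681 + 0.3025 = 0.4706

0.471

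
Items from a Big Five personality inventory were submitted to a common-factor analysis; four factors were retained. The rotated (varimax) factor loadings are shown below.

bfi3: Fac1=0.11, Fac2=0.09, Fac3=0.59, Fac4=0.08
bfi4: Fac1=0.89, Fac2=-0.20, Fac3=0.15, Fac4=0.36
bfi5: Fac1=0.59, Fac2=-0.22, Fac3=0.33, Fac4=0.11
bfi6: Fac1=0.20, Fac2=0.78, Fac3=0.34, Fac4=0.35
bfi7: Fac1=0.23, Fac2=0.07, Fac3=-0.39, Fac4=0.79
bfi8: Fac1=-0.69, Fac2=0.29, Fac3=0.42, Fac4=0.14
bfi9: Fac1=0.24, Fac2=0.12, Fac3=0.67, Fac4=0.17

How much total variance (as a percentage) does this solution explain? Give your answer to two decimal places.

70.04%

SS loadings by factor: 1.7789, 0.8083, 1.3725, 0.9432; total = 4.9029.
Total variance with 7 standardized items is 7, so the solution explains 4.9029/7 = 0.7004 = 70.04%.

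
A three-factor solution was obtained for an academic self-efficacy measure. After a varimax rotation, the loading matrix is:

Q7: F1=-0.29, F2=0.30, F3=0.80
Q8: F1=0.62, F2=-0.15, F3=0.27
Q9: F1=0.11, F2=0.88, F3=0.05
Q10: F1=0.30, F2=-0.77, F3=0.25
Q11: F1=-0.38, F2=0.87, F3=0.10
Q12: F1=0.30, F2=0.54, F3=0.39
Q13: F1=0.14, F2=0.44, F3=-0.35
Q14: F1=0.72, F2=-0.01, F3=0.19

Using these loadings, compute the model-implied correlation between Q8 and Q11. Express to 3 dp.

-0.339

r̂ = Σ λ_i·λ_j across factors = (0.62)(-0.38) + (-0.15)(0.87) + (0.27)(0.10)
  = -0.2356 -0.1305 +0.0270 = -0.3391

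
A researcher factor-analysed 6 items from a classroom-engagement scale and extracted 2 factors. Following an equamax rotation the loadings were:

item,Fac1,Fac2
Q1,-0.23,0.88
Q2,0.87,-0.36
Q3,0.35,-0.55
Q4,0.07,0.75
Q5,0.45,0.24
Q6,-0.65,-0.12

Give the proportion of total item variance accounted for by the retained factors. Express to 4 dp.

0.5672

Communalities: 0.8273, 0.8865, 0.4250, 0.5674, 0.2601, 0.4369; Σh² = 3.4032.
Total variance with 6 standardized items is 6, so the solution explains 3.4032/6 = 0.5672.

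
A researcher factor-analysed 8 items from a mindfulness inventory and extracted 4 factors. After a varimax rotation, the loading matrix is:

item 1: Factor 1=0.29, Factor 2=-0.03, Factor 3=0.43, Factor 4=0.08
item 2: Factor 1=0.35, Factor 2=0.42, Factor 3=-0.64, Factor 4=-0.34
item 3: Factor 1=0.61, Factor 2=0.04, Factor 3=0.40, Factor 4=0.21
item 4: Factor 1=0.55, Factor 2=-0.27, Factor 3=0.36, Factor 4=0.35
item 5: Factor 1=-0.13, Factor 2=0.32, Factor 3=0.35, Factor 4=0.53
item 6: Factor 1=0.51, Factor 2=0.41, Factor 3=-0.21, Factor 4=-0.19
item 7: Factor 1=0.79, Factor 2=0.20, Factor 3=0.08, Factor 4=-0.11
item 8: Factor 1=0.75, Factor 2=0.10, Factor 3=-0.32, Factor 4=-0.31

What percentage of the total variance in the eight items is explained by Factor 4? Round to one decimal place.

8.9%

SS loadings for Factor 4 = 0.08² + (-0.34)² + 0.21² + 0.35² + 0.53² + (-0.19)² + (-0.11)² + (-0.31)² = 0.7138
With 8 standardized items, total variance = 8. Proportion = 0.7138/8 = 0.0892 → 8.92%.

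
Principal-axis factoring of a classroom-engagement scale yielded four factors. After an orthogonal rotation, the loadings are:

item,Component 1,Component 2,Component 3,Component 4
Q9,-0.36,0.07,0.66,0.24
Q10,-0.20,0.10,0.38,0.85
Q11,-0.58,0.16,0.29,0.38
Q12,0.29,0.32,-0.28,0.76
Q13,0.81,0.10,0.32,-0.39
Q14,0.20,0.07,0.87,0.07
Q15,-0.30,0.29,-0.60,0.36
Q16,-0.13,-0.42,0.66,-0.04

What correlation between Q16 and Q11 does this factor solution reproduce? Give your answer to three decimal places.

r̂ = Σ λ_i·λ_j across factors = (-0.13)(-0.58) + (-0.42)(0.16) + (0.66)(0.29) + (-0.04)(0.38)
  = +0.0754 -0.0672 +0.1914 -0.0152 = 0.1844

0.184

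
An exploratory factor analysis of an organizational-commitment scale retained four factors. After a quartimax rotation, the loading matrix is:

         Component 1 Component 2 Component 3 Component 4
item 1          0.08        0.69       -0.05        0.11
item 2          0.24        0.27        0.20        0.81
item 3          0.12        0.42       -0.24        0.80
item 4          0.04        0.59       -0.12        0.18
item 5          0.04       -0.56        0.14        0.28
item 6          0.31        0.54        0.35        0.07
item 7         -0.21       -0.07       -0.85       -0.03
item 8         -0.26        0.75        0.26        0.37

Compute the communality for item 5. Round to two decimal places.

h² = 0.04² + (-0.56)² + 0.14² + 0.28² = 0.0016 + 0.3136 + 0.0196 + 0.0784 = 0.4132

0.41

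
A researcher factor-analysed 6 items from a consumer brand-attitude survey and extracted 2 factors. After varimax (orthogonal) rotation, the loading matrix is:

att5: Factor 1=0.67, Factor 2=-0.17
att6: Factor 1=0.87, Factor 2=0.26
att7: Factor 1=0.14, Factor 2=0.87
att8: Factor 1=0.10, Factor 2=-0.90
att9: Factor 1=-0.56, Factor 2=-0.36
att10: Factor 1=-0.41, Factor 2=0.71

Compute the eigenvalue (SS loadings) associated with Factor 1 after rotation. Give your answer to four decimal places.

SS loadings for Factor 1 = 0.67² + 0.87² + 0.14² + 0.10² + (-0.56)² + (-0.41)² = 0.4489 + 0.7569 + 0.0196 + 0.0100 + 0.3136 + 0.1681 = 1.7171

1.7171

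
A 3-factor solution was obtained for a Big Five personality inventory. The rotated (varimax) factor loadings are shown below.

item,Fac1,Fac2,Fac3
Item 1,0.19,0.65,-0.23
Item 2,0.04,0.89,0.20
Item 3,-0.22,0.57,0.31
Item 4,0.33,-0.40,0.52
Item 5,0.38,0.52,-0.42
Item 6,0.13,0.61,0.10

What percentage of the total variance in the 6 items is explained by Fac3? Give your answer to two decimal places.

SS loadings for Fac3 = (-0.23)² + 0.20² + 0.31² + 0.52² + (-0.42)² + 0.10² = 0.6458
With 6 standardized items, total variance = 6. Proportion = 0.6458/6 = 0.1076 → 10.76%.

10.76%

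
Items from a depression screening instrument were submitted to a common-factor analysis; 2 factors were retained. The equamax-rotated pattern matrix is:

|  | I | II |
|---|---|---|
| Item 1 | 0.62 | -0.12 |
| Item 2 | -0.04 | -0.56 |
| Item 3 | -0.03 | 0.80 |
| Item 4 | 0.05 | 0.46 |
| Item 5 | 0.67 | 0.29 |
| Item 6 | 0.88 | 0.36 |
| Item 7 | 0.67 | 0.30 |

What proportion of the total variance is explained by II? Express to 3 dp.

SS loadings for II = (-0.12)² + (-0.56)² + 0.80² + 0.46² + 0.29² + 0.36² + 0.30² = 1.4833
Proportion of variance = 1.4833 / 7 = 0.2119.

0.212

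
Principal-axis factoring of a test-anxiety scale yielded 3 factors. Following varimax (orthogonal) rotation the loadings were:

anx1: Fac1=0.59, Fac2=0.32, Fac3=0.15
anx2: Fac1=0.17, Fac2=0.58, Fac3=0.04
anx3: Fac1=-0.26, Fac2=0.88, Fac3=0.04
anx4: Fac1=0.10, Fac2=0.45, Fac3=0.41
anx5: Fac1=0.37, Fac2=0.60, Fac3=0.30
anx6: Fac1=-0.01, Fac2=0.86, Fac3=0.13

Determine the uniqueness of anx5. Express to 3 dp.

0.413

h² = 0.37² + 0.60² + 0.30² = 0.1369 + 0.3600 + 0.0900 = 0.5869
Uniqueness u² = 1 − h² = 1 − 0.5869 = 0.4131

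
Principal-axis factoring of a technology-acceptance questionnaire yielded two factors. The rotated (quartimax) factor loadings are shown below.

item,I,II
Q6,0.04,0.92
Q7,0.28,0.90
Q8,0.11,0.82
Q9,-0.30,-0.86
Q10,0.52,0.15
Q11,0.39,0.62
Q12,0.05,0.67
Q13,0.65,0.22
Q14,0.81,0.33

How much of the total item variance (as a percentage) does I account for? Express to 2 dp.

SS loadings for I = 0.04² + 0.28² + 0.11² + (-0.30)² + 0.52² + 0.39² + 0.05² + 0.65² + 0.81² = 1.6857
With 9 standardized items, total variance = 9. Proportion = 1.6857/9 = 0.1873 → 18.73%.

18.73%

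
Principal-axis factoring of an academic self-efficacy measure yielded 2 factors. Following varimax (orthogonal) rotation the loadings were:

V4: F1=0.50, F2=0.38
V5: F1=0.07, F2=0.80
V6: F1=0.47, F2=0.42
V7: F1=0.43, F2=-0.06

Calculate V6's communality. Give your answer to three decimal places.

h² = 0.47² + 0.42² = 0.2209 + 0.1764 = 0.3973

0.397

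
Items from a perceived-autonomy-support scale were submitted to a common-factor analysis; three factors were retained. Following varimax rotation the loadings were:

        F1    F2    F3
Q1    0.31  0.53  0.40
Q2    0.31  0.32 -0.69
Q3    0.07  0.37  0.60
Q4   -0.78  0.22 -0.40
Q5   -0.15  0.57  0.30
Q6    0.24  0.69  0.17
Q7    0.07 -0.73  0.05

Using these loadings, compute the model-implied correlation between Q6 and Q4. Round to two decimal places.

r̂ = Σ λ_i·λ_j across factors = (0.24)(-0.78) + (0.69)(0.22) + (0.17)(-0.40)
  = -0.1872 +0.1518 -0.0680 = -0.1034

-0.10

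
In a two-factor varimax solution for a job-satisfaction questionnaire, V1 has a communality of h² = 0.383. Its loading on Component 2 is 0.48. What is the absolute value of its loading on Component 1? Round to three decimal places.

0.391

Under orthogonal rotation h² = Σλ², so λ_Component 1² = h² − (0.2304) = 0.383 − 0.2304 = 0.1526.
|λ| = √0.1526 = 0.3906.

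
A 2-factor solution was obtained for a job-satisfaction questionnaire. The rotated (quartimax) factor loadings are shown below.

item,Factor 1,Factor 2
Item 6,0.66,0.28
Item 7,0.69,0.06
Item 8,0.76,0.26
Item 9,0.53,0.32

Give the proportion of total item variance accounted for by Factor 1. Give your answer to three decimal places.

0.443

SS loadings for Factor 1 = 0.66² + 0.69² + 0.76² + 0.53² = 1.7702
Proportion of variance = 1.7702 / 4 = 0.4425.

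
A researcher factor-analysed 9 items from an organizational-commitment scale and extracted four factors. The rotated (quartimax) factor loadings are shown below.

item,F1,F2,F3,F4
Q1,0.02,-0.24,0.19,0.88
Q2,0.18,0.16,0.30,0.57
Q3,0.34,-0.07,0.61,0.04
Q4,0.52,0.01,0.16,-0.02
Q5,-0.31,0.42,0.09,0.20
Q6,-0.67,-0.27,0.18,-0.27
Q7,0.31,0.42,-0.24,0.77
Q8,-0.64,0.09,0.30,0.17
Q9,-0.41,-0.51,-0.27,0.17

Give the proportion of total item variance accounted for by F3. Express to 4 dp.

0.0872

SS loadings for F3 = 0.19² + 0.30² + 0.61² + 0.16² + 0.09² + 0.18² + (-0.24)² + 0.30² + (-0.27)² = 0.7848
Proportion of variance = 0.7848 / 9 = 0.0872.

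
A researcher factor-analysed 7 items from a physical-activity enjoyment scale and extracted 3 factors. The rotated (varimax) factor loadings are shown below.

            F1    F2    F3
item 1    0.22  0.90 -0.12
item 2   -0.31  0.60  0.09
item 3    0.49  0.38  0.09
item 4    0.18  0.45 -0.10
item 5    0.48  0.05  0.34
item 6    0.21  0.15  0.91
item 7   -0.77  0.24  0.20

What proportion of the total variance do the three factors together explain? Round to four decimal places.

0.5583

SS loadings by factor: 1.2844, 1.5995, 1.0243; total = 3.9082.
Total variance with 7 standardized items is 7, so the solution explains 3.9082/7 = 0.5583.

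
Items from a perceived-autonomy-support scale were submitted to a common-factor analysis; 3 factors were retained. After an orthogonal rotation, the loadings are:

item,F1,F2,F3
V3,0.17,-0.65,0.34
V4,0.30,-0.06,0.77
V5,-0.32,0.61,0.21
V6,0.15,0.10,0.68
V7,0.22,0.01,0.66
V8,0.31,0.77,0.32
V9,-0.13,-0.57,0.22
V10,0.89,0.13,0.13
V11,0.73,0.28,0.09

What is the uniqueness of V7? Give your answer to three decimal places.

0.516

h² = 0.22² + 0.01² + 0.66² = 0.0484 + 0.0001 + 0.4356 = 0.4841
Uniqueness u² = 1 − h² = 1 − 0.4841 = 0.5159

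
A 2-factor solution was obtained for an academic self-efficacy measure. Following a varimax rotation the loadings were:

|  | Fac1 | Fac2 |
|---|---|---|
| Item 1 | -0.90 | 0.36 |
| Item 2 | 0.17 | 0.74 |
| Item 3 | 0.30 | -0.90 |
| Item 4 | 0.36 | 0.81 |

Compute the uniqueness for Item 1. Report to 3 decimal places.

h² = (-0.90)² + 0.36² = 0.8100 + 0.1296 = 0.9396
Uniqueness u² = 1 − h² = 1 − 0.9396 = 0.0604

0.060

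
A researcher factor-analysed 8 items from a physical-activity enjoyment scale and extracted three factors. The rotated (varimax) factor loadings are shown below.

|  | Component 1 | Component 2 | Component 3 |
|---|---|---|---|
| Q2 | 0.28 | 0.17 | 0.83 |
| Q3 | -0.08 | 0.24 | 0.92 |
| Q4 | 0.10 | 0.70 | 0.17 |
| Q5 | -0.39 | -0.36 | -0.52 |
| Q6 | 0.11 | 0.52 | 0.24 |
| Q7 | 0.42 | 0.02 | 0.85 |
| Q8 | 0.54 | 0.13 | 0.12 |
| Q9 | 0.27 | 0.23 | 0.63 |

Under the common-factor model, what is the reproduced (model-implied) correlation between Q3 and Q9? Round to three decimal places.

r̂ = Σ λ_i·λ_j across factors = (-0.08)(0.27) + (0.24)(0.23) + (0.92)(0.63)
  = -0.0216 +0.0552 +0.5796 = 0.6132

0.613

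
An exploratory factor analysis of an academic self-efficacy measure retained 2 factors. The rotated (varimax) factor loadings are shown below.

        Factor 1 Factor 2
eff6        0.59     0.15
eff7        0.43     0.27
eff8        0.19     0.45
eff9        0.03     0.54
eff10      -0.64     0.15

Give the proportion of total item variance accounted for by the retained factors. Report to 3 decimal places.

0.318

Communalities: 0.3706, 0.2578, 0.2386, 0.2925, 0.4321; Σh² = 1.5916.
Total variance with 5 standardized items is 5, so the solution explains 1.5916/5 = 0.3183.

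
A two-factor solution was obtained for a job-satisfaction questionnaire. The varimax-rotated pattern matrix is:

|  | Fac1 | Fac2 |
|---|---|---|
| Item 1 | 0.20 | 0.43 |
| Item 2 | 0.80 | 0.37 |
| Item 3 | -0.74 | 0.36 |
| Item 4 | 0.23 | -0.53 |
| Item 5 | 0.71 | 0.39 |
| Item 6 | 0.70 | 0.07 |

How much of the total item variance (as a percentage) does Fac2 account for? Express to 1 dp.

SS loadings for Fac2 = 0.43² + 0.37² + 0.36² + (-0.53)² + 0.39² + 0.07² = 0.8893
With 6 standardized items, total variance = 6. Proportion = 0.8893/6 = 0.1482 → 14.82%.

14.8%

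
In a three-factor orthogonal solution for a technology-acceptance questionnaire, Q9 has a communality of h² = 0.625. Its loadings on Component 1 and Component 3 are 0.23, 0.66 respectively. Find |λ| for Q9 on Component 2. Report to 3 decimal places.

Under orthogonal rotation h² = Σλ², so λ_Component 2² = h² − (0.4885) = 0.625 − 0.4885 = 0.1365.
|λ| = √0.1365 = 0.3695.

0.369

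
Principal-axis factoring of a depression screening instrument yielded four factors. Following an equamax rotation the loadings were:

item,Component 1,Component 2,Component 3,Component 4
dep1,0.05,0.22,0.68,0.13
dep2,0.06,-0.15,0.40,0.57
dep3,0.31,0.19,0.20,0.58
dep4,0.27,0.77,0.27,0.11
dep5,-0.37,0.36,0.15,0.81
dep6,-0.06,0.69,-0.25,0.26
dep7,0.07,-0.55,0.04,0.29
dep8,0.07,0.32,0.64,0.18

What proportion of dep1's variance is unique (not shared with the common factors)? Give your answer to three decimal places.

h² = 0.05² + 0.22² + 0.68² + 0.13² = 0.0025 + 0.0484 + 0.4624 + 0.0169 = 0.5302
Uniqueness u² = 1 − h² = 1 − 0.5302 = 0.4698

0.470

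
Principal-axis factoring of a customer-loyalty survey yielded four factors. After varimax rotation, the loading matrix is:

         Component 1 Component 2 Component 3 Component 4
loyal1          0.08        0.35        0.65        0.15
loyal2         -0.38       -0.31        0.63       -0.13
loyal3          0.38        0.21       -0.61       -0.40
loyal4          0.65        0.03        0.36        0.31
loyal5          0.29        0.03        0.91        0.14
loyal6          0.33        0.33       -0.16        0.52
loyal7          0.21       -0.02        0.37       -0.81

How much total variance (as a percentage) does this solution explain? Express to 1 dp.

Communalities: 0.5739, 0.6543, 0.7206, 0.6491, 0.9327, 0.5138, 0.8375; Σh² = 4.8819.
Total variance with 7 standardized items is 7, so the solution explains 4.8819/7 = 0.6974 = 69.74%.

69.7%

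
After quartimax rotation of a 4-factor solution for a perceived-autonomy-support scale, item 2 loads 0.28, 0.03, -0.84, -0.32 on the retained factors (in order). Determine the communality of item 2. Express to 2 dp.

h² = 0.28² + 0.03² + (-0.84)² + (-0.32)² = 0.0784 + 0.0009 + 0.7056 + 0.1024 = 0.8873

0.89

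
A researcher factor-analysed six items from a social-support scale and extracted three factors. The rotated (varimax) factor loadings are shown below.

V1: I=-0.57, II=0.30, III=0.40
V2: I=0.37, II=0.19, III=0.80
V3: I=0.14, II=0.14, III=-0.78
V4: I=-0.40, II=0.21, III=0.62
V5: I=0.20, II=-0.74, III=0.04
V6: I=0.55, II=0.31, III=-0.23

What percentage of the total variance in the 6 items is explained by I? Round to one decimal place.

16.4%

SS loadings for I = (-0.57)² + 0.37² + 0.14² + (-0.40)² + 0.20² + 0.55² = 0.9839
With 6 standardized items, total variance = 6. Proportion = 0.9839/6 = 0.1640 → 16.40%.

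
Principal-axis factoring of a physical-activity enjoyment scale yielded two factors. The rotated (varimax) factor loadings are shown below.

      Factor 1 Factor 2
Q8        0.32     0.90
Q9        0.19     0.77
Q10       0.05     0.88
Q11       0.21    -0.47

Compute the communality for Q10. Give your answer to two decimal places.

h² = 0.05² + 0.88² = 0.0025 + 0.7744 = 0.7769

0.78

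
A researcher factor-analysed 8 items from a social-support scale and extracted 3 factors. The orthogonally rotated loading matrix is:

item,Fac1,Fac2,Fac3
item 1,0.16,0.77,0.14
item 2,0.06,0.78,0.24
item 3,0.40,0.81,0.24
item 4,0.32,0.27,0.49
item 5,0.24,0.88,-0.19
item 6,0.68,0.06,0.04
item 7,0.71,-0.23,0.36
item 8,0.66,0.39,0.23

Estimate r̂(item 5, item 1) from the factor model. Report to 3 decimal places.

r̂ = Σ λ_i·λ_j across factors = (0.24)(0.16) + (0.88)(0.77) + (-0.19)(0.14)
  = +0.0384 +0.6776 -0.0266 = 0.6894

0.689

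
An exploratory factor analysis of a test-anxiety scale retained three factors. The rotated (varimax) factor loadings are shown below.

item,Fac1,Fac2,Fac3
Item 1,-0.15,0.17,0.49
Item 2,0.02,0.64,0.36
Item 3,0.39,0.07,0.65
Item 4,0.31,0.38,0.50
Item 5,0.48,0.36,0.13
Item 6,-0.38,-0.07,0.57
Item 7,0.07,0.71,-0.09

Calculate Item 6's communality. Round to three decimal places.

0.474

h² = (-0.38)² + (-0.07)² + 0.57² = 0.1444 + 0.0049 + 0.3249 = 0.4742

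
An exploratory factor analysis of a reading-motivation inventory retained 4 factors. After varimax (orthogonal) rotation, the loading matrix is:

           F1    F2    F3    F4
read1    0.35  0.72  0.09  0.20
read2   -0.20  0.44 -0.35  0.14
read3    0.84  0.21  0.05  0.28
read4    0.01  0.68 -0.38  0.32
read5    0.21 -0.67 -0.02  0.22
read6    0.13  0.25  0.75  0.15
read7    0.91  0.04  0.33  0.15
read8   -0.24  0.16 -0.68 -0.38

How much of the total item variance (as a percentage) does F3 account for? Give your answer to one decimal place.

SS loadings for F3 = 0.09² + (-0.35)² + 0.05² + (-0.38)² + (-0.02)² + 0.75² + 0.33² + (-0.68)² = 1.4117
With 8 standardized items, total variance = 8. Proportion = 1.4117/8 = 0.1765 → 17.65%.

17.6%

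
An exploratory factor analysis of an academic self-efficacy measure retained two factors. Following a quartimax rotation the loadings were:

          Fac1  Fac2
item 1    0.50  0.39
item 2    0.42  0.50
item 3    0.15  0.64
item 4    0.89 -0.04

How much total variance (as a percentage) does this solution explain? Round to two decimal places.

Communalities: 0.4021, 0.4264, 0.4321, 0.7937; Σh² = 2.0543.
Total variance with 4 standardized items is 4, so the solution explains 2.0543/4 = 0.5136 = 51.36%.

51.36%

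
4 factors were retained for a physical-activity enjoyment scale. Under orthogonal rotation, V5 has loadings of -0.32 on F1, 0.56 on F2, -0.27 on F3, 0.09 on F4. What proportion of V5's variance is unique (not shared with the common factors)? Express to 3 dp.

h² = (-0.32)² + 0.56² + (-0.27)² + 0.09² = 0.1024 + 0.3136 + 0.0729 + 0.0081 = 0.4970
Uniqueness u² = 1 − h² = 1 − 0.4970 = 0.5030

0.503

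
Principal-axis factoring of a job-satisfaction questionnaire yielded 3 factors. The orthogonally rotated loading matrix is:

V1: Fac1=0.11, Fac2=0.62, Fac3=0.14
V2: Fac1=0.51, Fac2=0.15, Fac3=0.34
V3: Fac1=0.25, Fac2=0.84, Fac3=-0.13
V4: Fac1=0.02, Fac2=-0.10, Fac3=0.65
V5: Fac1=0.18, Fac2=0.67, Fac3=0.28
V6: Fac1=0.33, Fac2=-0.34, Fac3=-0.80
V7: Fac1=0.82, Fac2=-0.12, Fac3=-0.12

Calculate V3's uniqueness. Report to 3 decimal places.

0.215

h² = 0.25² + 0.84² + (-0.13)² = 0.0625 + 0.7056 + 0.0169 = 0.7850
Uniqueness u² = 1 − h² = 1 − 0.7850 = 0.2150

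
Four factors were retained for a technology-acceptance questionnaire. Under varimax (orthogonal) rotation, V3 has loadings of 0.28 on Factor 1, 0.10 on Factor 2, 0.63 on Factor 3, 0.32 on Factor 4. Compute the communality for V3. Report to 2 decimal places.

0.59

h² = 0.28² + 0.10² + 0.63² + 0.32² = 0.0784 + 0.0100 + 0.3969 + 0.1024 = 0.5877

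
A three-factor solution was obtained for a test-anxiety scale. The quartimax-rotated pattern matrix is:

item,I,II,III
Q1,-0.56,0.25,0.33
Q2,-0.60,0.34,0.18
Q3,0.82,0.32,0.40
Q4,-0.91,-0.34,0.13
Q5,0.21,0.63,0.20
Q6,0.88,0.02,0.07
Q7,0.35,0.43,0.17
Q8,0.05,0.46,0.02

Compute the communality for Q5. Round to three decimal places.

0.481

h² = 0.21² + 0.63² + 0.20² = 0.0441 + 0.3969 + 0.0400 = 0.4810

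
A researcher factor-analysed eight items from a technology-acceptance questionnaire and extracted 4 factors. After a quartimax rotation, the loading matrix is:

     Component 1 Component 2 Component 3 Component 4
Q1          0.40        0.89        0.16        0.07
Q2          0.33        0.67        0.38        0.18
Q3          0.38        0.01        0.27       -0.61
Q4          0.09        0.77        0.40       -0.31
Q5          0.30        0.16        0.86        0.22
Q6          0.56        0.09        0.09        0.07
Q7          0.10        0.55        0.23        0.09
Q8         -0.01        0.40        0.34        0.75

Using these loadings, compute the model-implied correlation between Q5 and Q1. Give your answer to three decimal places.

r̂ = Σ λ_i·λ_j across factors = (0.30)(0.40) + (0.16)(0.89) + (0.86)(0.16) + (0.22)(0.07)
  = +0.1200 +0.1424 +0.1376 +0.0154 = 0.4154

0.415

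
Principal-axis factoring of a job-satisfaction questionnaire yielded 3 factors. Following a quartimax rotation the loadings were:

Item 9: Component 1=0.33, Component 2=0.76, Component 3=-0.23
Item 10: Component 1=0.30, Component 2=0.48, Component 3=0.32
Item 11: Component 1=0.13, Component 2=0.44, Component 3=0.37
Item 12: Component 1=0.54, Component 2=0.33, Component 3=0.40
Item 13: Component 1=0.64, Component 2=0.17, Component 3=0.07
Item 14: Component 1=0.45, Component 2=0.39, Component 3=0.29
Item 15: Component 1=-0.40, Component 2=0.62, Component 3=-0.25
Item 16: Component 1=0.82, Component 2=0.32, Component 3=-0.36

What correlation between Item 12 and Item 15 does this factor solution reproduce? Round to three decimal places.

r̂ = Σ λ_i·λ_j across factors = (0.54)(-0.40) + (0.33)(0.62) + (0.40)(-0.25)
  = -0.2160 +0.2046 -0.1000 = -0.1114

-0.111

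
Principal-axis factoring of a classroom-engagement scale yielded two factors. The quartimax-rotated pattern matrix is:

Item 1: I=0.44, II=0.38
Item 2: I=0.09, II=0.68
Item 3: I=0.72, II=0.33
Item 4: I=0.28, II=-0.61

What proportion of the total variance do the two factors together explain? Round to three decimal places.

0.472

Communalities: 0.3380, 0.4705, 0.6273, 0.4505; Σh² = 1.8863.
Total variance with 4 standardized items is 4, so the solution explains 1.8863/4 = 0.4716.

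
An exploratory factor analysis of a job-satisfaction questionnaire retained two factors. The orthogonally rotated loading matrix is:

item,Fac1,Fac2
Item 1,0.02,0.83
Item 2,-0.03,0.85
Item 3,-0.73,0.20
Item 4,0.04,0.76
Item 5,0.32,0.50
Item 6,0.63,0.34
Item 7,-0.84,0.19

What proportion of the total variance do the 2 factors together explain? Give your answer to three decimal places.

0.596

SS loadings by factor: 1.7407, 2.4307; total = 4.1714.
Total variance with 7 standardized items is 7, so the solution explains 4.1714/7 = 0.5959.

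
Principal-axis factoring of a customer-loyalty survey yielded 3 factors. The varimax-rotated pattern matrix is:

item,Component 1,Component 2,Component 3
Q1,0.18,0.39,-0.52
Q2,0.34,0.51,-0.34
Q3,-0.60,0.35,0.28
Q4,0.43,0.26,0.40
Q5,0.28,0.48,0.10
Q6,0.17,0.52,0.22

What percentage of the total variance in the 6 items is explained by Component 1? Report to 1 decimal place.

SS loadings for Component 1 = 0.18² + 0.34² + (-0.60)² + 0.43² + 0.28² + 0.17² = 0.8002
With 6 standardized items, total variance = 6. Proportion = 0.8002/6 = 0.1334 → 13.34%.

13.3%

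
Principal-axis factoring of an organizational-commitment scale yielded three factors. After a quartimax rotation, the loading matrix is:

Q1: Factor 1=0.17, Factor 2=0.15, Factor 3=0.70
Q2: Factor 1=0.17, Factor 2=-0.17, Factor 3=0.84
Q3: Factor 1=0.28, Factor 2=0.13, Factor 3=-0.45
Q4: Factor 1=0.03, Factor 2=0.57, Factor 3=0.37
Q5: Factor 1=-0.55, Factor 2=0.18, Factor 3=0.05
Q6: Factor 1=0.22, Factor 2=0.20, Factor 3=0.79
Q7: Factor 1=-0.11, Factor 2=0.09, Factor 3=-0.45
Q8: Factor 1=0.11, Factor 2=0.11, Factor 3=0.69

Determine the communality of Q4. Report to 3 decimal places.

h² = 0.03² + 0.57² + 0.37² = 0.0009 + 0.3249 + 0.1369 = 0.4627

0.463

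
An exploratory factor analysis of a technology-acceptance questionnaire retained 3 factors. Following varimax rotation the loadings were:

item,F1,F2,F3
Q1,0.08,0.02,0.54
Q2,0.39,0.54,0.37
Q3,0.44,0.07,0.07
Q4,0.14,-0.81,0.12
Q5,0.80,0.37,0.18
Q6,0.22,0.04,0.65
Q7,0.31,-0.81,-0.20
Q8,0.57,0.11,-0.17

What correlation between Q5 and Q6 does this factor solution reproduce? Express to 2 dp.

0.31

r̂ = Σ λ_i·λ_j across factors = (0.80)(0.22) + (0.37)(0.04) + (0.18)(0.65)
  = +0.1760 +0.0148 +0.1170 = 0.3078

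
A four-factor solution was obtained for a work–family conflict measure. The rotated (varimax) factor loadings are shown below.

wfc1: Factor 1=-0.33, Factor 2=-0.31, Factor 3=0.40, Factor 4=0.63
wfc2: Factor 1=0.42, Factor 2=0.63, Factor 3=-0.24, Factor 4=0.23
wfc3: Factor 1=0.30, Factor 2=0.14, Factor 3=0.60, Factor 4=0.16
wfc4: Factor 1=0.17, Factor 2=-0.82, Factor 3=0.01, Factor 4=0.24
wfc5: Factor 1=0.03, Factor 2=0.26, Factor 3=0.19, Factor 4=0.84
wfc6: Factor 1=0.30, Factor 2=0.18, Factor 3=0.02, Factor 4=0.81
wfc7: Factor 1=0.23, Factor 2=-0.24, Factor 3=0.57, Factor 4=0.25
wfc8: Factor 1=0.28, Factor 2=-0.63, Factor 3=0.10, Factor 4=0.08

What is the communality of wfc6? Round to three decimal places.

h² = 0.30² + 0.18² + 0.02² + 0.81² = 0.0900 + 0.0324 + 0.0004 + 0.6561 = 0.7789

0.779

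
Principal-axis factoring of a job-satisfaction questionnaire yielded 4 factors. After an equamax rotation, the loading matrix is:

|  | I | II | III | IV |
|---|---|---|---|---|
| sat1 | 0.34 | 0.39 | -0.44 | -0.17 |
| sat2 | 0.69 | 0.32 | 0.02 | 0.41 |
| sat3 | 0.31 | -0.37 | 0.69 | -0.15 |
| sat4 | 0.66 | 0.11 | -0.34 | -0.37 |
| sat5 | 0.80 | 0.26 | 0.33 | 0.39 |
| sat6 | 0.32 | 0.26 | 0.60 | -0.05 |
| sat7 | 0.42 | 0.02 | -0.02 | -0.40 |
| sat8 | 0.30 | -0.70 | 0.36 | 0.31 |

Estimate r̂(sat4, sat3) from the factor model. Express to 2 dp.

r̂ = Σ λ_i·λ_j across factors = (0.66)(0.31) + (0.11)(-0.37) + (-0.34)(0.69) + (-0.37)(-0.15)
  = +0.2046 -0.0407 -0.2346 +0.0555 = -0.0152

-0.02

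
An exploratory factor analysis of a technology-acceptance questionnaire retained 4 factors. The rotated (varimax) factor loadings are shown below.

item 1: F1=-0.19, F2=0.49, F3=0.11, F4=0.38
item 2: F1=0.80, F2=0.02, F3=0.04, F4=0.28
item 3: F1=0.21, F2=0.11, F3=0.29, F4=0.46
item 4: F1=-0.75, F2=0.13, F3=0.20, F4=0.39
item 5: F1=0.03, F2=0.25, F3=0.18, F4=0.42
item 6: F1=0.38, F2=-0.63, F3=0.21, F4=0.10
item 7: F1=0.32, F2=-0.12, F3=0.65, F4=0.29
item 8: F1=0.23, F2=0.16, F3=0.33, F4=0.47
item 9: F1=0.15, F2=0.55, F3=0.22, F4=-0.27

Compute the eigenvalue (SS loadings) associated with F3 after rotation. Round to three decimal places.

SS loadings for F3 = 0.11² + 0.04² + 0.29² + 0.20² + 0.18² + 0.21² + 0.65² + 0.33² + 0.22² = 0.0121 + 0.0016 + 0.0841 + 0.0400 + 0.0324 + 0.0441 + 0.4225 + 0.1089 + 0.0484 = 0.7941

0.794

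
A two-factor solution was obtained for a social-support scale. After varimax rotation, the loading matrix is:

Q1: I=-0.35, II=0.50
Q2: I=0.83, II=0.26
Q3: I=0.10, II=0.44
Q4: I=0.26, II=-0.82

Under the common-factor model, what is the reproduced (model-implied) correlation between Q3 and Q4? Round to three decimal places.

-0.335

r̂ = Σ λ_i·λ_j across factors = (0.10)(0.26) + (0.44)(-0.82)
  = +0.0260 -0.3608 = -0.3348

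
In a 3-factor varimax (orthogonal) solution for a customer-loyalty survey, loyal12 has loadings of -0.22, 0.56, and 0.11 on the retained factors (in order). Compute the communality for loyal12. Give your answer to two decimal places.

0.37

h² = (-0.22)² + 0.56² + 0.11² = 0.0484 + 0.3136 + 0.0121 = 0.3741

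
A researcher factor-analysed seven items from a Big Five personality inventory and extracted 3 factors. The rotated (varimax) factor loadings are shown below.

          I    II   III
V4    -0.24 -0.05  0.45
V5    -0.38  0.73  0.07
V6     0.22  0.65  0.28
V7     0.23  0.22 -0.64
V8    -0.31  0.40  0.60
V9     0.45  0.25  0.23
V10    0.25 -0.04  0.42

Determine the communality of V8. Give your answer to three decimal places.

0.616

h² = (-0.31)² + 0.40² + 0.60² = 0.0961 + 0.1600 + 0.3600 = 0.6161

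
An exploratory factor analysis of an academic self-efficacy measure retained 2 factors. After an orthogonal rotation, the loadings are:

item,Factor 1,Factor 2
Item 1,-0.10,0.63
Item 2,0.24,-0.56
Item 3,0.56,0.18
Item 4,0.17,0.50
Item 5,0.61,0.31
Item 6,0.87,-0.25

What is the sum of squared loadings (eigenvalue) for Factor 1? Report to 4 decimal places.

SS loadings for Factor 1 = (-0.10)² + 0.24² + 0.56² + 0.17² + 0.61² + 0.87² = 0.0100 + 0.0576 + 0.3136 + 0.0289 + 0.3721 + 0.7569 = 1.5391

1.5391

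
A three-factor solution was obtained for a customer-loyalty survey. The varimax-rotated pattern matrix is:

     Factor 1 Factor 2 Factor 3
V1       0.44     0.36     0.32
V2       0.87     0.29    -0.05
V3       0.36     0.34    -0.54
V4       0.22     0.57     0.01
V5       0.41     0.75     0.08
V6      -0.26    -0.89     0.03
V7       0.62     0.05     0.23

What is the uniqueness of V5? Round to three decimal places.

h² = 0.41² + 0.75² + 0.08² = 0.1681 + 0.5625 + 0.0064 = 0.7370
Uniqueness u² = 1 − h² = 1 − 0.7370 = 0.2630

0.263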